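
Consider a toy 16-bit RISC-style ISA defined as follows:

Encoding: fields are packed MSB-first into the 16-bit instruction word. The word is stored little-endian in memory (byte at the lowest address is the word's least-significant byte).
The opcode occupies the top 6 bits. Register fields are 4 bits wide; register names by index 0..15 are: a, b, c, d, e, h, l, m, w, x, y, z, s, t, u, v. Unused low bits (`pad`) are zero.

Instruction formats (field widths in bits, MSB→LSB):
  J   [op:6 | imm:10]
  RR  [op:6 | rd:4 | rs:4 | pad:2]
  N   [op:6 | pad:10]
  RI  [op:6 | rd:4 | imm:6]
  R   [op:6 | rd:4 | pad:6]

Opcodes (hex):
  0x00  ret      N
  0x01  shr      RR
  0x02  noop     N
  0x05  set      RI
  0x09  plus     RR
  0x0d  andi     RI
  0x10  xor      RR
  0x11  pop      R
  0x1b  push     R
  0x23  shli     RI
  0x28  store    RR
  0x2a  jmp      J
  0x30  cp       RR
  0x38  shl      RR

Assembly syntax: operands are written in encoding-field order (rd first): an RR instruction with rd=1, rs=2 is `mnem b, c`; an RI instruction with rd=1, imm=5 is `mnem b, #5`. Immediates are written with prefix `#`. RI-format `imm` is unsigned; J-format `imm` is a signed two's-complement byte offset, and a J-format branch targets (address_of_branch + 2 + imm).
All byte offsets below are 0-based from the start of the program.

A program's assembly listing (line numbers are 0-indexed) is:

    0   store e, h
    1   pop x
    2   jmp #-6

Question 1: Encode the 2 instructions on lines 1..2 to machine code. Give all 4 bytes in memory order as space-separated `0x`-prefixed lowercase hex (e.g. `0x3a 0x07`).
0x40 0x46 0xfa 0xab

line 1 (pop): pack op=0x11:6|rd=9:4|pad=0:6 = 0x4640; little→ 40 46
line 2 (jmp): pack op=0x2a:6|imm=-6:10 = 0xabfa; little→ fa ab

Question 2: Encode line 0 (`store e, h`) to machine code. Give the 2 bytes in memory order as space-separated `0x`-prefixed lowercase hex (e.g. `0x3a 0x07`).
line 0 (store): pack op=0x28:6|rd=4:4|rs=5:4|pad=0:2 = 0xa114; little→ 14 a1

0x14 0xa1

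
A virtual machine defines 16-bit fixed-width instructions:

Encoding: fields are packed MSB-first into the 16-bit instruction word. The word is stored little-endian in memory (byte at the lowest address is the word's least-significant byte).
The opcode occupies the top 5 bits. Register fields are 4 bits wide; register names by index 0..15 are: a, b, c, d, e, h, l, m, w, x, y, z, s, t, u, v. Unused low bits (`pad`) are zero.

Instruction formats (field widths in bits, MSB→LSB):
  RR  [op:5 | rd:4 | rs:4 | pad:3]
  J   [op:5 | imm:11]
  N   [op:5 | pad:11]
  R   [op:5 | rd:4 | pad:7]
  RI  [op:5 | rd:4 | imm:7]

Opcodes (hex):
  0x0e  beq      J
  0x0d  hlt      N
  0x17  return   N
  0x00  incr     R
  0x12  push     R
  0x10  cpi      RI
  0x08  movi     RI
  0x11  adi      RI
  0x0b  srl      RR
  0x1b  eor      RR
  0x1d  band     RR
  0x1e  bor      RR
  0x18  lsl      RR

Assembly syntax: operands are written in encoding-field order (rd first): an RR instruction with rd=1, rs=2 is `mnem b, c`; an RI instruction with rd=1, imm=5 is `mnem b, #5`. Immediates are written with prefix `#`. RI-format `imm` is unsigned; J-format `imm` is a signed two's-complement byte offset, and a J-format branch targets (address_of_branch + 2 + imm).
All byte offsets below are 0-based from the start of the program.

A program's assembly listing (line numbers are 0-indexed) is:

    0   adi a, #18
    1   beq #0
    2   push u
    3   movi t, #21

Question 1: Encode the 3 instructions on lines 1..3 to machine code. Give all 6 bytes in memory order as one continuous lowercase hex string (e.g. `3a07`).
007000979546

1. beq fields op=0xe:5|imm=0:11 → word 7000h → 00 70
2. push fields op=0x12:5|rd=14:4|pad=0:7 → word 9700h → 00 97
3. movi fields op=0x8:5|rd=13:4|imm=21:7 → word 4695h → 95 46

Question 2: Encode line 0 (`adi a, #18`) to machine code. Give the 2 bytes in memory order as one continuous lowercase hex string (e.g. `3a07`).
L0: adi op=0x11:5|rd=0:4|imm=18:7 ⇒ 0x8812 ⇒ little 12 88

1288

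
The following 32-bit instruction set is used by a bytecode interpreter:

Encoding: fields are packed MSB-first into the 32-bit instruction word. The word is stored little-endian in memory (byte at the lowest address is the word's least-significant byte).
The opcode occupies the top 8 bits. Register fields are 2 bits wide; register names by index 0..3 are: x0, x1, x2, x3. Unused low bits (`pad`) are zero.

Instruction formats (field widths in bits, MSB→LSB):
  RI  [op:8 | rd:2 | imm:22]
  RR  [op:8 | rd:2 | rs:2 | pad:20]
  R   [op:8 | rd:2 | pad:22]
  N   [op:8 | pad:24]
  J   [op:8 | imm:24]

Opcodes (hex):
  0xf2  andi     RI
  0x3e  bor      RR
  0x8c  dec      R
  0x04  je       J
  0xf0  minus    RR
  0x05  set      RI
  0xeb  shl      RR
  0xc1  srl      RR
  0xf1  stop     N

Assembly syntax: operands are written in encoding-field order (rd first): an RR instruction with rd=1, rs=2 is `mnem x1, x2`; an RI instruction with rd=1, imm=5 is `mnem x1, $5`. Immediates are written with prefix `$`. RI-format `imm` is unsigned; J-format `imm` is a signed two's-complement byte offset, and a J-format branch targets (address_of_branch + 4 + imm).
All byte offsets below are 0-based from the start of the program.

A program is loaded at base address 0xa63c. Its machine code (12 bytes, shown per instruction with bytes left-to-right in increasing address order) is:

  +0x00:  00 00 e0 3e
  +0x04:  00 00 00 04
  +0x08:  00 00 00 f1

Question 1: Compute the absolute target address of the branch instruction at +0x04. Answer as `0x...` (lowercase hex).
off 0x04: read 00 00 00 04 as little → 0x04000000
  op=0x04000000>>24=0x4 ⇒ je (J)
  imm: (w>>0)&0xffffff=0x0 → $0
  target = base 0xa63c + off 0x04 + 4 + imm 0 = 0xa644

0xa644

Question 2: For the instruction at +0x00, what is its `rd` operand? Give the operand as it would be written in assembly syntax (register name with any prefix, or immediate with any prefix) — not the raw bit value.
+0x00: 00 00 e0 3e ⇒ word 0x3ee00000 (little)
  op=0x3ee00000>>24=0x3e ⇒ bor (RR)
  rd: (w>>22)&0x3=0x3 → x3
  rs: (w>>20)&0x3=0x2 → x2

x3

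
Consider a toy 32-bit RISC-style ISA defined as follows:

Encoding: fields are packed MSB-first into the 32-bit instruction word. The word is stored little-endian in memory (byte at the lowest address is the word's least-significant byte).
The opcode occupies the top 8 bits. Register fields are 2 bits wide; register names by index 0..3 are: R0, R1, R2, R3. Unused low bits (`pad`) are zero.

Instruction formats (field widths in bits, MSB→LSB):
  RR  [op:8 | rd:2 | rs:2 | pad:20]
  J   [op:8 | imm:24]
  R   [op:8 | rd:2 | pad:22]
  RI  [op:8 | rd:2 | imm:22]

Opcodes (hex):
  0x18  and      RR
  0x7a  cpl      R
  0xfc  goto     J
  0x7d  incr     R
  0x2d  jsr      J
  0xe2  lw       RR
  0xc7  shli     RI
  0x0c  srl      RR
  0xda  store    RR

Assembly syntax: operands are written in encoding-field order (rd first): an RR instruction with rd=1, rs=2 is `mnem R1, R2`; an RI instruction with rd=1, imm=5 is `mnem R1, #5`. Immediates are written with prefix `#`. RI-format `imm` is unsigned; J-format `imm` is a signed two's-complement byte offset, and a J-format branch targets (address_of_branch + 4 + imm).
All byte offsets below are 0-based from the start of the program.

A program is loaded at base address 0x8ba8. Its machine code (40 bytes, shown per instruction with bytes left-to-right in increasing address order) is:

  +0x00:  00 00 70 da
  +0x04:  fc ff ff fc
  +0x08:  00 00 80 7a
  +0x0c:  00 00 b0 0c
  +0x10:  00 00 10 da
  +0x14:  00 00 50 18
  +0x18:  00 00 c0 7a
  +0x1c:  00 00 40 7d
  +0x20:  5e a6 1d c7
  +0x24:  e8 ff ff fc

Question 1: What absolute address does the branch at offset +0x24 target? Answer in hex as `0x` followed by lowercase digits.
0x8bb8

[24] e8 ff ff fc → 0xfcffffe8
  op=0xfcffffe8>>24=0xfc ⇒ goto (J)
  imm@[23:0]=0xffffe8 (s24→-24) ⇒ #-24
  target = base 0x8ba8 + off 0x24 + 4 + imm -24 = 0x8bb8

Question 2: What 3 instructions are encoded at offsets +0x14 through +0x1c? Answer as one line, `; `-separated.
off 0x14: read 00 00 50 18 as little → 0x18500000
  top 8b → 0x18 → and [RR]
  rd@[23:22]=0x1 ⇒ R1
  rs@[21:20]=0x1 ⇒ R1
off 0x18: read 00 00 c0 7a as little → 0x7ac00000
  top 8b → 0x7a → cpl [R]
  rd@[23:22]=0x3 ⇒ R3
off 0x1c: read 00 00 40 7d as little → 0x7d400000
  top 8b → 0x7d → incr [R]
  rd@[23:22]=0x1 ⇒ R1

and R1, R1; cpl R3; incr R1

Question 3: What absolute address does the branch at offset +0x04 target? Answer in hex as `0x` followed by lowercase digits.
0x8bac

@+04  little-endian(fc ff ff fc) = 0xfcfffffc
  top 8b → 0xfc → goto [J]
  imm@[23:0]=0xfffffc (s24→-4) ⇒ #-4
  target = base 0x8ba8 + off 0x04 + 4 + imm -4 = 0x8bac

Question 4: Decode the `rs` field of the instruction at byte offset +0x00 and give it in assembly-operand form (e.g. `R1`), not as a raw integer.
R3

off 0x00: read 00 00 70 da as little → 0xda700000
  op=0xda700000>>24=0xda ⇒ store (RR)
  [23:22] rd=1 = R1
  [21:20] rs=3 = R3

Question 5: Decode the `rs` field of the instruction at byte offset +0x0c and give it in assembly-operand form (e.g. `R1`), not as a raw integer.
R3

[0c] 00 00 b0 0c → 0x0cb00000
  top 8b → 0xc → srl [RR]
  rd@[23:22]=0x2 ⇒ R2
  rs@[21:20]=0x3 ⇒ R3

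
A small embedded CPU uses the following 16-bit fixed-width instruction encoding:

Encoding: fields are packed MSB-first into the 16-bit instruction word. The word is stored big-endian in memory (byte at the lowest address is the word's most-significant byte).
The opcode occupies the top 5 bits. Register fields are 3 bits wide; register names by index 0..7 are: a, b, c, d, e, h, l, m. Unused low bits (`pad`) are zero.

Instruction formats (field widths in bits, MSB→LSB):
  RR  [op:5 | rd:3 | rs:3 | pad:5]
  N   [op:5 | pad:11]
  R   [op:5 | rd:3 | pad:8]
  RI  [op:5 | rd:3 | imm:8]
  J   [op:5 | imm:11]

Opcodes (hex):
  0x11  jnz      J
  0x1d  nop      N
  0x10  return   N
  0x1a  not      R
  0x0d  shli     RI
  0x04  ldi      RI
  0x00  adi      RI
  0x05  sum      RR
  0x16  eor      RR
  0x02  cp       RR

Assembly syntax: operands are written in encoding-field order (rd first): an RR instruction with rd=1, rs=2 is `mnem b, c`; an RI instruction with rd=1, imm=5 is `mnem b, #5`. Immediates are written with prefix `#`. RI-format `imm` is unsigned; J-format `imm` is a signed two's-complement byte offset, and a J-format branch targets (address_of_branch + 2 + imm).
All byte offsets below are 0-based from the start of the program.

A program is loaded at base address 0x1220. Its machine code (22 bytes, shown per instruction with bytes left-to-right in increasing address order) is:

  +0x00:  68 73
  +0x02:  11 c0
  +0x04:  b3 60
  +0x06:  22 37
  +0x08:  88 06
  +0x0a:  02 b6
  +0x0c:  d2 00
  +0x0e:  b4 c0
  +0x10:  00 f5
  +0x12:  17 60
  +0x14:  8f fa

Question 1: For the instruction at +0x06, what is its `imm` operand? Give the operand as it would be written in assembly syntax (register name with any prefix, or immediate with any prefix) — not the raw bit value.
[06] 22 37 → 0x2237
  op=0x2237>>11=0x4 ⇒ ldi (RI)
  [10:8] rd=2 = c
  [7:0] imm=55 = #55

#55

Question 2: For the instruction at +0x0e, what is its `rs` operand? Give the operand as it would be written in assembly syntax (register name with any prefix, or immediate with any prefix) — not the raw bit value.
@+0e  big-endian(b4 c0) = 0xb4c0
  top 5b → 0x16 → eor [RR]
  rd: (w>>8)&0x7=0x4 → e
  rs: (w>>5)&0x7=0x6 → l

l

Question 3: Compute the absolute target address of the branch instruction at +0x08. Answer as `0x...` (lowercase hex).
0x1230

+0x08: 88 06 ⇒ word 0x8806 (big)
  top 5b → 0x11 → jnz [J]
  imm: (w>>0)&0x7ff=0x6 → #6
  target = base 0x1220 + off 0x08 + 2 + imm 6 = 0x1230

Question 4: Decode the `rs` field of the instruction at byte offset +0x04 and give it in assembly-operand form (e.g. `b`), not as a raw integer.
[04] b3 60 → 0xb360
  op=0xb360>>11=0x16 ⇒ eor (RR)
  [10:8] rd=3 = d
  [7:5] rs=3 = d

d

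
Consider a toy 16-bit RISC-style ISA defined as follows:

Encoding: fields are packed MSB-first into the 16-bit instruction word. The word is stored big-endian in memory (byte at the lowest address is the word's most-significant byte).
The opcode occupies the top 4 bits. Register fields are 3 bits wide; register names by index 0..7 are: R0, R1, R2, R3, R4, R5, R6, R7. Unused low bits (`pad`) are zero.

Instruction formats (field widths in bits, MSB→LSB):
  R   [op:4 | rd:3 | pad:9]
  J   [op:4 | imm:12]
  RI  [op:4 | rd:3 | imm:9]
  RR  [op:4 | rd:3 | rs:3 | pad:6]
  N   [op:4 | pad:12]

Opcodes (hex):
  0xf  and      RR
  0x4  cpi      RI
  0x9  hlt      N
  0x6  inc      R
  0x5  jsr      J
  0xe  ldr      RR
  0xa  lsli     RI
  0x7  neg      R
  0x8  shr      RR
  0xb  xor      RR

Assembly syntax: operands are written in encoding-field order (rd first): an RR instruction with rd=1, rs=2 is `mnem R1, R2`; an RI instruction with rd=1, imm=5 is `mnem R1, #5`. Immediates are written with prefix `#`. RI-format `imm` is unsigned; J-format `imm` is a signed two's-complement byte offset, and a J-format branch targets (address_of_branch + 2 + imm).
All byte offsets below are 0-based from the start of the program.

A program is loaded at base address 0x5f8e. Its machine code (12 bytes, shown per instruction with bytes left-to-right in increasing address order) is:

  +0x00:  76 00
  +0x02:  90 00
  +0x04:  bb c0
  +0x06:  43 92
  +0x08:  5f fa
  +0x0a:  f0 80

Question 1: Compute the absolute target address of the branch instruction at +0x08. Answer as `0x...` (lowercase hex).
0x5f92

off 0x08: read 5f fa as big → 0x5ffa
  op=0x5ffa>>12=0x5 ⇒ jsr (J)
  [11:0] imm=4090 (s12→-6) = #-6
  target = base 0x5f8e + off 0x08 + 2 + imm -6 = 0x5f92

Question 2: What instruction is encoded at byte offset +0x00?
neg R3

+0x00: 76 00 ⇒ word 0x7600 (big)
  opcode bits[15:12]=0x7: neg/R
  rd: (w>>9)&0x7=0x3 → R3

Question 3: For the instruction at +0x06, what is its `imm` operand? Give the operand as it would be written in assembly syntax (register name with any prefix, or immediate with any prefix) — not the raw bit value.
#402

+0x06: 43 92 ⇒ word 0x4392 (big)
  op=0x4392>>12=0x4 ⇒ cpi (RI)
  rd@[11:9]=0x1 ⇒ R1
  imm@[8:0]=0x192 ⇒ #402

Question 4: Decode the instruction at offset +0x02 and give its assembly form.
@+02  big-endian(90 00) = 0x9000
  top 4b → 0x9 → hlt [N]

hlt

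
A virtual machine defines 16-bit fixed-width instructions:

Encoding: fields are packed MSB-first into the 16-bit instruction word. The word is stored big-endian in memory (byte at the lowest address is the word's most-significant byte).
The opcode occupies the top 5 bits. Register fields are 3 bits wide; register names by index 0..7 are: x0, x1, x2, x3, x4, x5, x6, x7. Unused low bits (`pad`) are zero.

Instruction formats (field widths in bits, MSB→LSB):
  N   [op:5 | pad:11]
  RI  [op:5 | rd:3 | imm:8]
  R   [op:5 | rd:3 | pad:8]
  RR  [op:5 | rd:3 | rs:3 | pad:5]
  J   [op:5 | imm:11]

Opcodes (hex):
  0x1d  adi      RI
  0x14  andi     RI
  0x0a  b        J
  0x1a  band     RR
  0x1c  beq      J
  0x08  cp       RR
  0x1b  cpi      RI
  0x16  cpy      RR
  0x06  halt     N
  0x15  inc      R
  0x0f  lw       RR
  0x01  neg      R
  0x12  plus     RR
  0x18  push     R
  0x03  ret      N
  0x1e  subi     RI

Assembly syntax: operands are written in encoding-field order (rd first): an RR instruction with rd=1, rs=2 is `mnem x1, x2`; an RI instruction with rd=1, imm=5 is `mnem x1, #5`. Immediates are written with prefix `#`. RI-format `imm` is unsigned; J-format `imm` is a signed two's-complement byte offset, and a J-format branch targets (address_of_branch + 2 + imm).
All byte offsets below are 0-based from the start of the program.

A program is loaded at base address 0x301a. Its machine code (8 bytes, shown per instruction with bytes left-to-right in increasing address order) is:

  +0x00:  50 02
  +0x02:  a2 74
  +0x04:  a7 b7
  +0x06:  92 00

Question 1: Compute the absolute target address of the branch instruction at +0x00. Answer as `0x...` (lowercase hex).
0x301e

@+00  big-endian(50 02) = 0x5002
  top 5b → 0xa → b [J]
  imm@[10:0]=0x2 ⇒ #2
  target = base 0x301a + off 0x00 + 2 + imm 2 = 0x301e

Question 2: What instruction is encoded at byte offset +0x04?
[04] a7 b7 → 0xa7b7
  top 5b → 0x14 → andi [RI]
  [10:8] rd=7 = x7
  [7:0] imm=183 = #183

andi x7, #183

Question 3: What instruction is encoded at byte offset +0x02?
[02] a2 74 → 0xa274
  top 5b → 0x14 → andi [RI]
  rd: (w>>8)&0x7=0x2 → x2
  imm: (w>>0)&0xff=0x74 → #116

andi x2, #116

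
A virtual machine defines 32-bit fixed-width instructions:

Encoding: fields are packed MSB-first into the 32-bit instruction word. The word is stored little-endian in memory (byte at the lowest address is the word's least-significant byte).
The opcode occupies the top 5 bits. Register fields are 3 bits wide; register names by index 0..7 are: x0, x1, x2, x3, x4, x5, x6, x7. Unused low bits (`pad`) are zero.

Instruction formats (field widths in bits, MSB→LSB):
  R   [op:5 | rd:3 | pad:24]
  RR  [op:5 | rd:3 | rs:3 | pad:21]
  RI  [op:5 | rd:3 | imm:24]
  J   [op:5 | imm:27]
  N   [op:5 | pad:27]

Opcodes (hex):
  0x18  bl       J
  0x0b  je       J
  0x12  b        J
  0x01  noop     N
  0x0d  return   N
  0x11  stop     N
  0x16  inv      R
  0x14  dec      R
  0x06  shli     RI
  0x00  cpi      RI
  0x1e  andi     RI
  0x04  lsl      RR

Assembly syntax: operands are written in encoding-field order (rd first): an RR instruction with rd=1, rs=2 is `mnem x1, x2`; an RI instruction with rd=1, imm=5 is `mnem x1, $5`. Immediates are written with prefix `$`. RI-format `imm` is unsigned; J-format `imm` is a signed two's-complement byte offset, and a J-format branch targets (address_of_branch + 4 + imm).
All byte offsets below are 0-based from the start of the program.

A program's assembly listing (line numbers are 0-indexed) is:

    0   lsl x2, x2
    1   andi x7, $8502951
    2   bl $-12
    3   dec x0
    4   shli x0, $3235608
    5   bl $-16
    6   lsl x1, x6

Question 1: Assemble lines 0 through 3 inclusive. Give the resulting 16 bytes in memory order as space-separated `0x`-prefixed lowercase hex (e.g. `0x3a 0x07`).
0x00 0x00 0x40 0x22 0xa7 0xbe 0x81 0xf7 0xf4 0xff 0xff 0xc7 0x00 0x00 0x00 0xa0

L0: lsl op=0x4:5|rd=2:3|rs=2:3|pad=0:21 ⇒ 0x22400000 ⇒ little 00 00 40 22
L1: andi op=0x1e:5|rd=7:3|imm=8502951:24 ⇒ 0xf781bea7 ⇒ little a7 be 81 f7
L2: bl op=0x18:5|imm=-12:27 ⇒ 0xc7fffff4 ⇒ little f4 ff ff c7
L3: dec op=0x14:5|rd=0:3|pad=0:24 ⇒ 0xa0000000 ⇒ little 00 00 00 a0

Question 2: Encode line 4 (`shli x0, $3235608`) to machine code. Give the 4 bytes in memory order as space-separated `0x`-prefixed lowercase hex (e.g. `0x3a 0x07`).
4. shli fields op=0x6:5|rd=0:3|imm=3235608:24 → word 30315f18h → 18 5f 31 30

0x18 0x5f 0x31 0x30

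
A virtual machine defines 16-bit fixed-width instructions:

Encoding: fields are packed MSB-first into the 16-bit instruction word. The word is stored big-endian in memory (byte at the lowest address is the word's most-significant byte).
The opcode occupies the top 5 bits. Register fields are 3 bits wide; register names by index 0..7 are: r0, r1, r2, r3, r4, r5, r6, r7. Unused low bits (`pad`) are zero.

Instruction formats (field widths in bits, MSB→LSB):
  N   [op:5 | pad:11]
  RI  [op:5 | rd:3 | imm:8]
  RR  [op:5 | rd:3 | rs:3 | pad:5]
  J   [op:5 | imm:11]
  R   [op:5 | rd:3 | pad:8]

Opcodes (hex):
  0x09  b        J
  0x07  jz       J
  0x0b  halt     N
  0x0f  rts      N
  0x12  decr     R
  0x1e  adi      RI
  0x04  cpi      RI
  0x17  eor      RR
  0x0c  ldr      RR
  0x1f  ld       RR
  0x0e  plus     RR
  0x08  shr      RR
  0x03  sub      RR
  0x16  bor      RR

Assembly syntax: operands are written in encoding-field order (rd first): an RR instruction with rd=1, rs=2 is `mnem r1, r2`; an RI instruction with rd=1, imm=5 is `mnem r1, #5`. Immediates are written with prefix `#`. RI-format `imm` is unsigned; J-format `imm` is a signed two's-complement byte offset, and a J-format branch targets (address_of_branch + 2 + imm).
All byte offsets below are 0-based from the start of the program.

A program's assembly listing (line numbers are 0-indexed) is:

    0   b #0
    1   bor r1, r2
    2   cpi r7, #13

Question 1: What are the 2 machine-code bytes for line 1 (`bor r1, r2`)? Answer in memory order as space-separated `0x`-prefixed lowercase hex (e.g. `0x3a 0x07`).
line 1 (bor): pack op=0x16:5|rd=1:3|rs=2:3|pad=0:5 = 0xb140; big→ b1 40

0xb1 0x40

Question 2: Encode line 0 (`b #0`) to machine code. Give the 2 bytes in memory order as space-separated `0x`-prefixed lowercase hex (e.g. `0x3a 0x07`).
line 0 (b): pack op=0x9:5|imm=0:11 = 0x4800; big→ 48 00

0x48 0x00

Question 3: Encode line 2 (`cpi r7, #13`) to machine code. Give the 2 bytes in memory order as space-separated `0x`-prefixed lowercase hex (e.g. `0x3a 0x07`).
line 2 (cpi): pack op=0x4:5|rd=7:3|imm=13:8 = 0x270d; big→ 27 0d

0x27 0x0d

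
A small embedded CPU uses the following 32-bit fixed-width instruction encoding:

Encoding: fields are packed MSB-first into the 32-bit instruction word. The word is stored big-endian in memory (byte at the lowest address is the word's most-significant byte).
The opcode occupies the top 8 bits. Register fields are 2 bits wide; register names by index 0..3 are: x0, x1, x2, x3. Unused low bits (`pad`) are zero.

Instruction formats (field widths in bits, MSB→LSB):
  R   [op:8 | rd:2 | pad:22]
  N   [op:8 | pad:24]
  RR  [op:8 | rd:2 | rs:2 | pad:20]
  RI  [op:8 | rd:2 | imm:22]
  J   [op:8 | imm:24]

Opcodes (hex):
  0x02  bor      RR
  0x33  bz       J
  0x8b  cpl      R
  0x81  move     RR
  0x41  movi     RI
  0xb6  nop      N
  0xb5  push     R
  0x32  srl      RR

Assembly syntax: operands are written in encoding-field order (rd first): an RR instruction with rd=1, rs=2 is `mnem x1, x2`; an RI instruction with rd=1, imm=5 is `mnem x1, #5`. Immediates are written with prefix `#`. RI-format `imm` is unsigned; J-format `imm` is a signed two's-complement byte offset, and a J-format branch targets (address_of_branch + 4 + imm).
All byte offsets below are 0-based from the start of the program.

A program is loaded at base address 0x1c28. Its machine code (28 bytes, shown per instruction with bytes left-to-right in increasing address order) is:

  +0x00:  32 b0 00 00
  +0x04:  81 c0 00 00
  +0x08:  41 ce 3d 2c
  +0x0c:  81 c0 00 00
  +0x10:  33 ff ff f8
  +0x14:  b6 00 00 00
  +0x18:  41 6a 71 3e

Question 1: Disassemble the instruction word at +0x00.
@+00  big-endian(32 b0 00 00) = 0x32b00000
  opcode bits[31:24]=0x32: srl/RR
  rd@[23:22]=0x2 ⇒ x2
  rs@[21:20]=0x3 ⇒ x3

srl x2, x3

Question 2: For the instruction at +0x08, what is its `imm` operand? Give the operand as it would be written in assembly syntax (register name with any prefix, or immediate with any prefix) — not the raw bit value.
@+08  big-endian(41 ce 3d 2c) = 0x41ce3d2c
  op=0x41ce3d2c>>24=0x41 ⇒ movi (RI)
  rd@[23:22]=0x3 ⇒ x3
  imm@[21:0]=0xe3d2c ⇒ #933164

#933164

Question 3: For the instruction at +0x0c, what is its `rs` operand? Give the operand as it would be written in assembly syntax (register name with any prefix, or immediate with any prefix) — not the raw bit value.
off 0x0c: read 81 c0 00 00 as big → 0x81c00000
  opcode bits[31:24]=0x81: move/RR
  [23:22] rd=3 = x3
  [21:20] rs=0 = x0

x0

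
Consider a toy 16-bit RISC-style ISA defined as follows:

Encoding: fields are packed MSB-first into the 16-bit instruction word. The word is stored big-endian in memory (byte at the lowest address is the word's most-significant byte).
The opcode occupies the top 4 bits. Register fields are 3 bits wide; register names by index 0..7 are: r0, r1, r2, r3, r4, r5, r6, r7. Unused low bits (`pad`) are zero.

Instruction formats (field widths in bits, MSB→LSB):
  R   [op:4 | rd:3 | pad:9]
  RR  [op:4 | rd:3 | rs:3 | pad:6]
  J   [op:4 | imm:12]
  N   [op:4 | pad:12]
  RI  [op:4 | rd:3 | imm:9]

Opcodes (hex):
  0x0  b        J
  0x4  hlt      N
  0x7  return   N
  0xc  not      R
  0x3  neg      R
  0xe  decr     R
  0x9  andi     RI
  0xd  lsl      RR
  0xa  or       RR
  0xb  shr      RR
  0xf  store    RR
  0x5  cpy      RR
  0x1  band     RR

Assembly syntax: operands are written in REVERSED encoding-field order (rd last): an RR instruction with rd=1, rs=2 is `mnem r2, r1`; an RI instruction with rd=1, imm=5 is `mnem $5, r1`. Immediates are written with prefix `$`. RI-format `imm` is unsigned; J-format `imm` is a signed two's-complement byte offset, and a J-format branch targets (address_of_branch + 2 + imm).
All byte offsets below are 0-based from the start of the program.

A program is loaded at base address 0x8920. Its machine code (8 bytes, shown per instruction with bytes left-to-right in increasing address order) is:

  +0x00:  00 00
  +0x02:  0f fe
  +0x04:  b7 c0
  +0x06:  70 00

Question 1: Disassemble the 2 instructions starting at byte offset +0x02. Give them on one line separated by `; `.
@+02  big-endian(0f fe) = 0x0ffe
  top 4b → 0x0 → b [J]
  imm@[11:0]=0xffe (s12→-2) ⇒ $-2
@+04  big-endian(b7 c0) = 0xb7c0
  top 4b → 0xb → shr [RR]
  rd@[11:9]=0x3 ⇒ r3
  rs@[8:6]=0x7 ⇒ r7

b $-2; shr r7, r3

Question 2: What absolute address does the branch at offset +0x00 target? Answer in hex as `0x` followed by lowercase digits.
0x8922

@+00  big-endian(00 00) = 0x0000
  top 4b → 0x0 → b [J]
  imm: (w>>0)&0xfff=0x0 → $0
  target = base 0x8920 + off 0x00 + 2 + imm 0 = 0x8922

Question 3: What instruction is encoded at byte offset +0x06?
return

off 0x06: read 70 00 as big → 0x7000
  op=0x7000>>12=0x7 ⇒ return (N)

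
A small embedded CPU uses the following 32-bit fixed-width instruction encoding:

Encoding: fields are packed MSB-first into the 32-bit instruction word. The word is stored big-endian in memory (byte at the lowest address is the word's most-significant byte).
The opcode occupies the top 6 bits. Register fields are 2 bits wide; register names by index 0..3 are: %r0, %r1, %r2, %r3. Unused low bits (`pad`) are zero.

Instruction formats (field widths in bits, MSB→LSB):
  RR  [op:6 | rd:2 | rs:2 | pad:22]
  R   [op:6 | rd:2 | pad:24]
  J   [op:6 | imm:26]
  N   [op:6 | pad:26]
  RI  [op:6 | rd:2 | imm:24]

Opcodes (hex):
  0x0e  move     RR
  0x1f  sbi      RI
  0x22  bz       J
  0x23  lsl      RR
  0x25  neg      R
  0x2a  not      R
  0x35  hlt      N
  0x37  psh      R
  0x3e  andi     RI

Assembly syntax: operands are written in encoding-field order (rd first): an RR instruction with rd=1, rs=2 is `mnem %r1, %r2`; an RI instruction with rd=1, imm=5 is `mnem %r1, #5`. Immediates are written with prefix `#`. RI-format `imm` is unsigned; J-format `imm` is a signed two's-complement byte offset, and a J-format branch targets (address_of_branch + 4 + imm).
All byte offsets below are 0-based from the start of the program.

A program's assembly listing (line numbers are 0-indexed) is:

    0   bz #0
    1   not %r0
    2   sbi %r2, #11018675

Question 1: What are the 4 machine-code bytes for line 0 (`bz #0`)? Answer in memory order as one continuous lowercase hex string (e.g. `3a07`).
88000000

0. bz fields op=0x22:6|imm=0:26 → word 88000000h → 88 00 00 00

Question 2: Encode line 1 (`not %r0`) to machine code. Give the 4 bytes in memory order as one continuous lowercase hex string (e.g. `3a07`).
a8000000

line 1 (not): pack op=0x2a:6|rd=0:2|pad=0:24 = 0xa8000000; big→ a8 00 00 00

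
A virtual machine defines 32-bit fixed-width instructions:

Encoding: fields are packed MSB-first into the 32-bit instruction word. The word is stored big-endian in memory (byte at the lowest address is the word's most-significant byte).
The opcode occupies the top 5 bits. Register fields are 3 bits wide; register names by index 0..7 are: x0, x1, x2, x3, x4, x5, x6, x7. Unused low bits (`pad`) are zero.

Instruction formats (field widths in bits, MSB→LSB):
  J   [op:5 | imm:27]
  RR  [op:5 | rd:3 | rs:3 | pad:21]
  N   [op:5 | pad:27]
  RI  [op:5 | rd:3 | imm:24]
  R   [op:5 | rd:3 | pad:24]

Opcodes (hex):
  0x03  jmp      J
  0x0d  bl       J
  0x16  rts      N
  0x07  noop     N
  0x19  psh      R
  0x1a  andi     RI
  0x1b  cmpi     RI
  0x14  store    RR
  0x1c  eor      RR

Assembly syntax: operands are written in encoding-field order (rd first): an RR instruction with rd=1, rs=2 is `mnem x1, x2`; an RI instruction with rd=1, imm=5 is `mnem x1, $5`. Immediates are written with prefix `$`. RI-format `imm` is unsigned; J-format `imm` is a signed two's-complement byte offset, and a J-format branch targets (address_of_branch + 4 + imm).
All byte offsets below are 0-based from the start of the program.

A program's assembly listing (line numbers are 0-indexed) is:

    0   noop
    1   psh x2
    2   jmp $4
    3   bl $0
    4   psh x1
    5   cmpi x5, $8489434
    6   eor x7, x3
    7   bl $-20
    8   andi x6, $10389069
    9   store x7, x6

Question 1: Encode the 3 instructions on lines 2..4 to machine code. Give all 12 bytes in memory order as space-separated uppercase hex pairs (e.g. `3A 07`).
18 00 00 04 68 00 00 00 C9 00 00 00

L2: jmp op=0x3:5|imm=4:27 ⇒ 0x18000004 ⇒ big 18 00 00 04
L3: bl op=0xd:5|imm=0:27 ⇒ 0x68000000 ⇒ big 68 00 00 00
L4: psh op=0x19:5|rd=1:3|pad=0:24 ⇒ 0xc9000000 ⇒ big c9 00 00 00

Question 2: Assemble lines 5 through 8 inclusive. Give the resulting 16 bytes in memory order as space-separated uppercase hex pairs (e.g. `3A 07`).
5. cmpi fields op=0x1b:5|rd=5:3|imm=8489434:24 → word dd8189dah → dd 81 89 da
6. eor fields op=0x1c:5|rd=7:3|rs=3:3|pad=0:21 → word e7600000h → e7 60 00 00
7. bl fields op=0xd:5|imm=-20:27 → word 6fffffech → 6f ff ff ec
8. andi fields op=0x1a:5|rd=6:3|imm=10389069:24 → word d69e864dh → d6 9e 86 4d

DD 81 89 DA E7 60 00 00 6F FF FF EC D6 9E 86 4D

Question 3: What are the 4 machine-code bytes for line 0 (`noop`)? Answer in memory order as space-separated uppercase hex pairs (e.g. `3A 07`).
line 0 (noop): pack op=0x7:5|pad=0:27 = 0x38000000; big→ 38 00 00 00

38 00 00 00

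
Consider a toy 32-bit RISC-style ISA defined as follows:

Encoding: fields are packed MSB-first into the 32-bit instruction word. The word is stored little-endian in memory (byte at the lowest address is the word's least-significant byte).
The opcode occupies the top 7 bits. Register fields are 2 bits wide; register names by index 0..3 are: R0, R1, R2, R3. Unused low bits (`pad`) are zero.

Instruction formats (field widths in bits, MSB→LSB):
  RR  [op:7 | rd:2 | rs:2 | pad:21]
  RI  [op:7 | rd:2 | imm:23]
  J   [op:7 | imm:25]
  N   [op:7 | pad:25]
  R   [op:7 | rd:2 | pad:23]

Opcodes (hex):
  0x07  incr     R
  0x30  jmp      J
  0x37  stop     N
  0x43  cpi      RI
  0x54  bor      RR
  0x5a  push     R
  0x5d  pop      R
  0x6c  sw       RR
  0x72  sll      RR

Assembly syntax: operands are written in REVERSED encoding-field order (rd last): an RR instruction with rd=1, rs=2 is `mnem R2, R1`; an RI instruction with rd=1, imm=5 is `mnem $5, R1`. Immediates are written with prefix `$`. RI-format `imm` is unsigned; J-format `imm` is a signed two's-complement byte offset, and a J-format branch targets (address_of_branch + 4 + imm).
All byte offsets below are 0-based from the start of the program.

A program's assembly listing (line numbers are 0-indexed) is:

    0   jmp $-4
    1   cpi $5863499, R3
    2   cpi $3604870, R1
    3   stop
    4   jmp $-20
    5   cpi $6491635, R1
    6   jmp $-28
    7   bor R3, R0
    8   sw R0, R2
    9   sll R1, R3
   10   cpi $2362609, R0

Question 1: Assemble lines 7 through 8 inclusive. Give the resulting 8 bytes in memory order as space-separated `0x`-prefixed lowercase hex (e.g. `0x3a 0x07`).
0x00 0x00 0x60 0xa8 0x00 0x00 0x00 0xd9

line 7 (bor): pack op=0x54:7|rd=0:2|rs=3:2|pad=0:21 = 0xa8600000; little→ 00 00 60 a8
line 8 (sw): pack op=0x6c:7|rd=2:2|rs=0:2|pad=0:21 = 0xd9000000; little→ 00 00 00 d9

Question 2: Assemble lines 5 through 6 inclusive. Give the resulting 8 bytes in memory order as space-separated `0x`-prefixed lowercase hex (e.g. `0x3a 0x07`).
5. cpi fields op=0x43:7|rd=1:2|imm=6491635:23 → word 86e30df3h → f3 0d e3 86
6. jmp fields op=0x30:7|imm=-28:25 → word 61ffffe4h → e4 ff ff 61

0xf3 0x0d 0xe3 0x86 0xe4 0xff 0xff 0x61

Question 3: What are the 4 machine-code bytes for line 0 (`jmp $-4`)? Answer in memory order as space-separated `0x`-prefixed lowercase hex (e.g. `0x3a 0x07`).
0xfc 0xff 0xff 0x61

L0: jmp op=0x30:7|imm=-4:25 ⇒ 0x61fffffc ⇒ little fc ff ff 61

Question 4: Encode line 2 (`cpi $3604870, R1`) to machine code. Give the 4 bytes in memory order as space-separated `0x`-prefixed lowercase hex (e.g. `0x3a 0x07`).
L2: cpi op=0x43:7|rd=1:2|imm=3604870:23 ⇒ 0x86b70186 ⇒ little 86 01 b7 86

0x86 0x01 0xb7 0x86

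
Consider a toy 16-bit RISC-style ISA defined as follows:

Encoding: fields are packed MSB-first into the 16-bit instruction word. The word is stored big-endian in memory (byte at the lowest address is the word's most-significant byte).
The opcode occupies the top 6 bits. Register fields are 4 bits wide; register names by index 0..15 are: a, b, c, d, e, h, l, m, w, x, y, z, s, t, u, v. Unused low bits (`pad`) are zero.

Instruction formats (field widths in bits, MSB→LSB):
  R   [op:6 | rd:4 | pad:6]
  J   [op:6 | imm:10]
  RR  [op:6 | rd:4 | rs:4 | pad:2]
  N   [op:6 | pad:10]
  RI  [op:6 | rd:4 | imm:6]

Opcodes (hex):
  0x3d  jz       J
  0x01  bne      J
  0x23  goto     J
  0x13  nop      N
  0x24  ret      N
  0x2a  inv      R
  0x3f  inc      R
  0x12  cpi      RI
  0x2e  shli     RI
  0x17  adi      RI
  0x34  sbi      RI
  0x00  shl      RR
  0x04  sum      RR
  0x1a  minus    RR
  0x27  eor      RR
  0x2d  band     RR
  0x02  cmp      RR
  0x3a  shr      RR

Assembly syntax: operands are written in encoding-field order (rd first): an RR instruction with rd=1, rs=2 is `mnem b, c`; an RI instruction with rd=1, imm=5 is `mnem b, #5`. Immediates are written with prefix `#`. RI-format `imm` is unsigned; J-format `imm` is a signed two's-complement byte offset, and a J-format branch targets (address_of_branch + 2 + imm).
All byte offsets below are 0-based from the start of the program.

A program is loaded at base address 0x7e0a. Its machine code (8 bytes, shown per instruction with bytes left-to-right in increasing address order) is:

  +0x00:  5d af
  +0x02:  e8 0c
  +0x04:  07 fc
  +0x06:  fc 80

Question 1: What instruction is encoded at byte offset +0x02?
[02] e8 0c → 0xe80c
  opcode bits[15:10]=0x3a: shr/RR
  [9:6] rd=0 = a
  [5:2] rs=3 = d

shr a, d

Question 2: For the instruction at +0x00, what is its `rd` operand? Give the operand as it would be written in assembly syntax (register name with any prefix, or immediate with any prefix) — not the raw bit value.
l

[00] 5d af → 0x5daf
  opcode bits[15:10]=0x17: adi/RI
  [9:6] rd=6 = l
  [5:0] imm=47 = #47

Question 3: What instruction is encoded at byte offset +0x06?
+0x06: fc 80 ⇒ word 0xfc80 (big)
  top 6b → 0x3f → inc [R]
  [9:6] rd=2 = c

inc c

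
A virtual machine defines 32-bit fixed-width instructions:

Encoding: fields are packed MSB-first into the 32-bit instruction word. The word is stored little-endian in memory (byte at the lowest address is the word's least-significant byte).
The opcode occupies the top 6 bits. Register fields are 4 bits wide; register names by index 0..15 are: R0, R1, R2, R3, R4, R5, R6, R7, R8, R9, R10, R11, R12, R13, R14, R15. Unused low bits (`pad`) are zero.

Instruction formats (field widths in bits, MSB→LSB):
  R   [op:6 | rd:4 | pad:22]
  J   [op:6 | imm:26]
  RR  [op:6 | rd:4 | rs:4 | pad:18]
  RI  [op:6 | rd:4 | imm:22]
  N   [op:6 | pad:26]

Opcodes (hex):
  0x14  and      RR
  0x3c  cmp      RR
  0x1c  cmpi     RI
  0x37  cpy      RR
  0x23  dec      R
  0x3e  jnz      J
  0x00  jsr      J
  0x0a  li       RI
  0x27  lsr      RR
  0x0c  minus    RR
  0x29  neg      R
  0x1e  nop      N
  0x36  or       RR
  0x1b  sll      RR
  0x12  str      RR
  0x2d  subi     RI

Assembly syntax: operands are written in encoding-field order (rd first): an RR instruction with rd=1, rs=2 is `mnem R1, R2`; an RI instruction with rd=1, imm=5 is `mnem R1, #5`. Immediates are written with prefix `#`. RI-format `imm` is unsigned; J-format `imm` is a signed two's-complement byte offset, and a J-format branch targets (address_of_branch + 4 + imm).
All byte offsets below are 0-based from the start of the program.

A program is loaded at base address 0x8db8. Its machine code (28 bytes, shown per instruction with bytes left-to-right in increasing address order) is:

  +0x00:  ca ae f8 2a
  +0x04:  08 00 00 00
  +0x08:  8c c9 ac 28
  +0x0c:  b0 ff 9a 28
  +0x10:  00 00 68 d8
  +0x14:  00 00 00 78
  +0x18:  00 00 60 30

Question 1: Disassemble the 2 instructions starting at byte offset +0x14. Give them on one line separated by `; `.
+0x14: 00 00 00 78 ⇒ word 0x78000000 (little)
  top 6b → 0x1e → nop [N]
+0x18: 00 00 60 30 ⇒ word 0x30600000 (little)
  top 6b → 0xc → minus [RR]
  rd: (w>>22)&0xf=0x1 → R1
  rs: (w>>18)&0xf=0x8 → R8

nop; minus R1, R8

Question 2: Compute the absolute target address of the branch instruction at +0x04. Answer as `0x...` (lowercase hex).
0x8dc8

+0x04: 08 00 00 00 ⇒ word 0x00000008 (little)
  top 6b → 0x0 → jsr [J]
  [25:0] imm=8 = #8
  target = base 0x8db8 + off 0x04 + 4 + imm 8 = 0x8dc8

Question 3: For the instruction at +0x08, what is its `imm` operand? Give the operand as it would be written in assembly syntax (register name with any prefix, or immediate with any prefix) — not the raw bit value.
[08] 8c c9 ac 28 → 0x28acc98c
  opcode bits[31:26]=0xa: li/RI
  [25:22] rd=2 = R2
  [21:0] imm=2935180 = #2935180

#2935180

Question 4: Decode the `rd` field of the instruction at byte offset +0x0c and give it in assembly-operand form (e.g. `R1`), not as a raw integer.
R2

+0x0c: b0 ff 9a 28 ⇒ word 0x289affb0 (little)
  top 6b → 0xa → li [RI]
  rd: (w>>22)&0xf=0x2 → R2
  imm: (w>>0)&0x3fffff=0x1affb0 → #1769392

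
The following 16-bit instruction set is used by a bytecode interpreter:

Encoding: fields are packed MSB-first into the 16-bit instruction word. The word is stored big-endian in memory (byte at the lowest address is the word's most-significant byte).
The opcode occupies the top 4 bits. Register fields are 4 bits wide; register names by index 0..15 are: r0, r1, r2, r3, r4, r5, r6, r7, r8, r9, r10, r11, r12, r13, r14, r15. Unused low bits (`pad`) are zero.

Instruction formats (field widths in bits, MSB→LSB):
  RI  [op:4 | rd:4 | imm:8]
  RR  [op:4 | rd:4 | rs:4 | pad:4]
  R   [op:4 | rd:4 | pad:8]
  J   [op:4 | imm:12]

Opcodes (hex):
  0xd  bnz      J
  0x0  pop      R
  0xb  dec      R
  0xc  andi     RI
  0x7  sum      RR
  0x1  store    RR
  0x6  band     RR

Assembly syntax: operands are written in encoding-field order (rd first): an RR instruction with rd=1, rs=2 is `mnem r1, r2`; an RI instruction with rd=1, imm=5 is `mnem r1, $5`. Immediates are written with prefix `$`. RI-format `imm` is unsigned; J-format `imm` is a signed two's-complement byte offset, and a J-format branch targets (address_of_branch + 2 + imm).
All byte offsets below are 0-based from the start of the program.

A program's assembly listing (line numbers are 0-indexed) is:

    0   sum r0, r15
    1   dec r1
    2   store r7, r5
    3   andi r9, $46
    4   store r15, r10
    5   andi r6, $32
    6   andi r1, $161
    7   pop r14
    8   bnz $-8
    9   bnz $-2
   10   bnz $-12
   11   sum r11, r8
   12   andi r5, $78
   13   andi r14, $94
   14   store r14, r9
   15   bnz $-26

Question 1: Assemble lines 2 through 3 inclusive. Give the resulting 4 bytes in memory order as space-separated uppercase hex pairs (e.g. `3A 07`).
17 50 C9 2E

L2: store op=0x1:4|rd=7:4|rs=5:4|pad=0:4 ⇒ 0x1750 ⇒ big 17 50
L3: andi op=0xc:4|rd=9:4|imm=46:8 ⇒ 0xc92e ⇒ big c9 2e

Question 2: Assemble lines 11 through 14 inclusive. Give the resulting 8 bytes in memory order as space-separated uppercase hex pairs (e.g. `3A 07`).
11. sum fields op=0x7:4|rd=11:4|rs=8:4|pad=0:4 → word 7b80h → 7b 80
12. andi fields op=0xc:4|rd=5:4|imm=78:8 → word c54eh → c5 4e
13. andi fields op=0xc:4|rd=14:4|imm=94:8 → word ce5eh → ce 5e
14. store fields op=0x1:4|rd=14:4|rs=9:4|pad=0:4 → word 1e90h → 1e 90

7B 80 C5 4E CE 5E 1E 90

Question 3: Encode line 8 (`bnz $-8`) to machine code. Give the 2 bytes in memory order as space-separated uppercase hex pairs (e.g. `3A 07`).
DF F8

line 8 (bnz): pack op=0xd:4|imm=-8:12 = 0xdff8; big→ df f8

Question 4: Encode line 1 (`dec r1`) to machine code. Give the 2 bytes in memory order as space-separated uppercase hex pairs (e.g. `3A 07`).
line 1 (dec): pack op=0xb:4|rd=1:4|pad=0:8 = 0xb100; big→ b1 00

B1 00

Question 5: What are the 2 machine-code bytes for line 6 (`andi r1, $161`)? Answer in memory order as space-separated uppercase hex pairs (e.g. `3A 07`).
line 6 (andi): pack op=0xc:4|rd=1:4|imm=161:8 = 0xc1a1; big→ c1 a1

C1 A1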